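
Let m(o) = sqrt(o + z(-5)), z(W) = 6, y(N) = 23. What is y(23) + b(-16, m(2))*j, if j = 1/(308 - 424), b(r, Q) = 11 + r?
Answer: 2673/116 ≈ 23.043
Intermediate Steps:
m(o) = sqrt(6 + o) (m(o) = sqrt(o + 6) = sqrt(6 + o))
j = -1/116 (j = 1/(-116) = -1/116 ≈ -0.0086207)
y(23) + b(-16, m(2))*j = 23 + (11 - 16)*(-1/116) = 23 - 5*(-1/116) = 23 + 5/116 = 2673/116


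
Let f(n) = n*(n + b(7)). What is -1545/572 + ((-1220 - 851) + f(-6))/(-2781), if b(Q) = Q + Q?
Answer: -3084577/1590732 ≈ -1.9391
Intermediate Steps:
b(Q) = 2*Q
f(n) = n*(14 + n) (f(n) = n*(n + 2*7) = n*(n + 14) = n*(14 + n))
-1545/572 + ((-1220 - 851) + f(-6))/(-2781) = -1545/572 + ((-1220 - 851) - 6*(14 - 6))/(-2781) = -1545*1/572 + (-2071 - 6*8)*(-1/2781) = -1545/572 + (-2071 - 48)*(-1/2781) = -1545/572 - 2119*(-1/2781) = -1545/572 + 2119/2781 = -3084577/1590732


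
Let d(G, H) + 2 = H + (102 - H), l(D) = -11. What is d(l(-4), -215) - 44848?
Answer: -44748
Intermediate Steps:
d(G, H) = 100 (d(G, H) = -2 + (H + (102 - H)) = -2 + 102 = 100)
d(l(-4), -215) - 44848 = 100 - 44848 = -44748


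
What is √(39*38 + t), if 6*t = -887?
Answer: √48030/6 ≈ 36.526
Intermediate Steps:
t = -887/6 (t = (⅙)*(-887) = -887/6 ≈ -147.83)
√(39*38 + t) = √(39*38 - 887/6) = √(1482 - 887/6) = √(8005/6) = √48030/6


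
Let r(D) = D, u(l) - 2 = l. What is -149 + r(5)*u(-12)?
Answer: -199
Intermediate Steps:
u(l) = 2 + l
-149 + r(5)*u(-12) = -149 + 5*(2 - 12) = -149 + 5*(-10) = -149 - 50 = -199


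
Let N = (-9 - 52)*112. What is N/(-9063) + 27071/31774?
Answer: 462424441/287967762 ≈ 1.6058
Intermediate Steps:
N = -6832 (N = -61*112 = -6832)
N/(-9063) + 27071/31774 = -6832/(-9063) + 27071/31774 = -6832*(-1/9063) + 27071*(1/31774) = 6832/9063 + 27071/31774 = 462424441/287967762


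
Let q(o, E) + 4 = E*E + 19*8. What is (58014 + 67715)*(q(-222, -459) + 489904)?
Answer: 88102459357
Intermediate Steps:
q(o, E) = 148 + E**2 (q(o, E) = -4 + (E*E + 19*8) = -4 + (E**2 + 152) = -4 + (152 + E**2) = 148 + E**2)
(58014 + 67715)*(q(-222, -459) + 489904) = (58014 + 67715)*((148 + (-459)**2) + 489904) = 125729*((148 + 210681) + 489904) = 125729*(210829 + 489904) = 125729*700733 = 88102459357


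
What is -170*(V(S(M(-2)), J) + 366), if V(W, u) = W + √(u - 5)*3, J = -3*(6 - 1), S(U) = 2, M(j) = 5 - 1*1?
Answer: -62560 - 1020*I*√5 ≈ -62560.0 - 2280.8*I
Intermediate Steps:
M(j) = 4 (M(j) = 5 - 1 = 4)
J = -15 (J = -3*5 = -15)
V(W, u) = W + 3*√(-5 + u) (V(W, u) = W + √(-5 + u)*3 = W + 3*√(-5 + u))
-170*(V(S(M(-2)), J) + 366) = -170*((2 + 3*√(-5 - 15)) + 366) = -170*((2 + 3*√(-20)) + 366) = -170*((2 + 3*(2*I*√5)) + 366) = -170*((2 + 6*I*√5) + 366) = -170*(368 + 6*I*√5) = -62560 - 1020*I*√5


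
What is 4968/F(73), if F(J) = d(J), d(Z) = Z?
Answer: 4968/73 ≈ 68.055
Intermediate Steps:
F(J) = J
4968/F(73) = 4968/73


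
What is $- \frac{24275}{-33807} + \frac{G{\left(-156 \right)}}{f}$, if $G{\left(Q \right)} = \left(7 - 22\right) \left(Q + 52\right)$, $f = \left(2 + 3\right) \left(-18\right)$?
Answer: $- \frac{561713}{33807} \approx -16.615$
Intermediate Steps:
$f = -90$ ($f = 5 \left(-18\right) = -90$)
$G{\left(Q \right)} = -780 - 15 Q$ ($G{\left(Q \right)} = - 15 \left(52 + Q\right) = -780 - 15 Q$)
$- \frac{24275}{-33807} + \frac{G{\left(-156 \right)}}{f} = - \frac{24275}{-33807} + \frac{-780 - -2340}{-90} = \left(-24275\right) \left(- \frac{1}{33807}\right) + \left(-780 + 2340\right) \left(- \frac{1}{90}\right) = \frac{24275}{33807} + 1560 \left(- \frac{1}{90}\right) = \frac{24275}{33807} - \frac{52}{3} = - \frac{561713}{33807}$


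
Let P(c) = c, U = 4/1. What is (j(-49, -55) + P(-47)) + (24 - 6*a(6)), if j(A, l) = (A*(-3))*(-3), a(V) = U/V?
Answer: -468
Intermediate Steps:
U = 4 (U = 4*1 = 4)
a(V) = 4/V
j(A, l) = 9*A (j(A, l) = -3*A*(-3) = 9*A)
(j(-49, -55) + P(-47)) + (24 - 6*a(6)) = (9*(-49) - 47) + (24 - 24/6) = (-441 - 47) + (24 - 24/6) = -488 + (24 - 6*⅔) = -488 + (24 - 4) = -488 + 20 = -468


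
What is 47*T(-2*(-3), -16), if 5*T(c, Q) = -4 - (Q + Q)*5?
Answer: 7332/5 ≈ 1466.4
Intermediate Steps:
T(c, Q) = -⅘ - 2*Q (T(c, Q) = (-4 - (Q + Q)*5)/5 = (-4 - 2*Q*5)/5 = (-4 - 10*Q)/5 = -⅘ - 2*Q)
47*T(-2*(-3), -16) = 47*(-⅘ - 2*(-16)) = 47*(-⅘ + 32) = 47*(156/5) = 7332/5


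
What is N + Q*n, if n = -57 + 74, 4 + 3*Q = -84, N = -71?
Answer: -1709/3 ≈ -569.67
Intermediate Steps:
Q = -88/3 (Q = -4/3 + (⅓)*(-84) = -4/3 - 28 = -88/3 ≈ -29.333)
n = 17
N + Q*n = -71 - 88/3*17 = -71 - 1496/3 = -1709/3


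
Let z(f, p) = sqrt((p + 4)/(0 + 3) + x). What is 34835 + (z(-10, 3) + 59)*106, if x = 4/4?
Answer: 41089 + 106*sqrt(30)/3 ≈ 41283.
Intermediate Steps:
x = 1 (x = 4*(1/4) = 1)
z(f, p) = sqrt(7/3 + p/3) (z(f, p) = sqrt((p + 4)/(0 + 3) + 1) = sqrt((4 + p)/3 + 1) = sqrt((4 + p)*(1/3) + 1) = sqrt((4/3 + p/3) + 1) = sqrt(7/3 + p/3))
34835 + (z(-10, 3) + 59)*106 = 34835 + (sqrt(21 + 3*3)/3 + 59)*106 = 34835 + (sqrt(21 + 9)/3 + 59)*106 = 34835 + (sqrt(30)/3 + 59)*106 = 34835 + (59 + sqrt(30)/3)*106 = 34835 + (6254 + 106*sqrt(30)/3) = 41089 + 106*sqrt(30)/3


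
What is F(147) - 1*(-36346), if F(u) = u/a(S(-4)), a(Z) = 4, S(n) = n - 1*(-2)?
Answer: 145531/4 ≈ 36383.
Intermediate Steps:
S(n) = 2 + n (S(n) = n + 2 = 2 + n)
F(u) = u/4
F(147) - 1*(-36346) = (1/4)*147 - 1*(-36346) = 147/4 + 36346 = 145531/4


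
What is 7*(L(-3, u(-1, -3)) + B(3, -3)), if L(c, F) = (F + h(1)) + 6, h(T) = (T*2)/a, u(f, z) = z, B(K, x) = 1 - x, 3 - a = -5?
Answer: 203/4 ≈ 50.750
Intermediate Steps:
a = 8 (a = 3 - 1*(-5) = 3 + 5 = 8)
h(T) = T/4 (h(T) = (T*2)/8 = (2*T)*(⅛) = T/4)
L(c, F) = 25/4 + F (L(c, F) = (F + (¼)*1) + 6 = (F + ¼) + 6 = (¼ + F) + 6 = 25/4 + F)
7*(L(-3, u(-1, -3)) + B(3, -3)) = 7*((25/4 - 3) + (1 - 1*(-3))) = 7*(13/4 + (1 + 3)) = 7*(13/4 + 4) = 7*(29/4) = 203/4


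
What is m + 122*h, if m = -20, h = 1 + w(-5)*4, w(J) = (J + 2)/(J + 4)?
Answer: 1566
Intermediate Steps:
w(J) = (2 + J)/(4 + J)
h = 13 (h = 1 + ((2 - 5)/(4 - 5))*4 = 1 + (-3/(-1))*4 = 1 - 1*(-3)*4 = 1 + 3*4 = 1 + 12 = 13)
m + 122*h = -20 + 122*13 = -20 + 1586 = 1566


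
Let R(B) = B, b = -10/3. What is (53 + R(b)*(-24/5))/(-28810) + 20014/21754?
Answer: 287551157/313366370 ≈ 0.91762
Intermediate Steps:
b = -10/3 (b = -10*⅓ = -10/3 ≈ -3.3333)
(53 + R(b)*(-24/5))/(-28810) + 20014/21754 = (53 - (-80)/5)/(-28810) + 20014/21754 = (53 - (-80)/5)*(-1/28810) + 20014*(1/21754) = (53 - 10/3*(-24/5))*(-1/28810) + 10007/10877 = (53 + 16)*(-1/28810) + 10007/10877 = 69*(-1/28810) + 10007/10877 = -69/28810 + 10007/10877 = 287551157/313366370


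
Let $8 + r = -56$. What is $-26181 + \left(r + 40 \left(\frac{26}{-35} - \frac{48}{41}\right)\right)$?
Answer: $- \frac{7554283}{287} \approx -26322.0$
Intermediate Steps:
$r = -64$ ($r = -8 - 56 = -64$)
$-26181 + \left(r + 40 \left(\frac{26}{-35} - \frac{48}{41}\right)\right) = -26181 + \left(-64 + 40 \left(\frac{26}{-35} - \frac{48}{41}\right)\right) = -26181 + \left(-64 + 40 \left(26 \left(- \frac{1}{35}\right) - \frac{48}{41}\right)\right) = -26181 + \left(-64 + 40 \left(- \frac{26}{35} - \frac{48}{41}\right)\right) = -26181 + \left(-64 + 40 \left(- \frac{2746}{1435}\right)\right) = -26181 - \frac{40336}{287} = - \frac{7554283}{287}$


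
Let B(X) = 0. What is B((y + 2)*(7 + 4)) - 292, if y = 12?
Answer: -292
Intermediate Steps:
B((y + 2)*(7 + 4)) - 292 = 0 - 292 = -292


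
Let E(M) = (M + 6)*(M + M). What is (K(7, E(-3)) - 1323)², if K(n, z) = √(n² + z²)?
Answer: (1323 - √373)² ≈ 1.6996e+6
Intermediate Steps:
E(M) = 2*M*(6 + M) (E(M) = (6 + M)*(2*M) = 2*M*(6 + M))
(K(7, E(-3)) - 1323)² = (√(7² + (2*(-3)*(6 - 3))²) - 1323)² = (√(49 + (2*(-3)*3)²) - 1323)² = (√(49 + (-18)²) - 1323)² = (√(49 + 324) - 1323)² = (√373 - 1323)² = (-1323 + √373)²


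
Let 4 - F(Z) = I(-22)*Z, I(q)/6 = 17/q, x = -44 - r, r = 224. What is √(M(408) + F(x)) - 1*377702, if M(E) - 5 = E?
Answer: -377702 + 3*I*√11099/11 ≈ -3.777e+5 + 28.732*I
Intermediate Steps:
x = -268 (x = -44 - 1*224 = -44 - 224 = -268)
I(q) = 102/q (I(q) = 6*(17/q) = 102/q)
M(E) = 5 + E
F(Z) = 4 + 51*Z/11 (F(Z) = 4 - 102/(-22)*Z = 4 - 102*(-1/22)*Z = 4 - (-51)*Z/11 = 4 + 51*Z/11)
√(M(408) + F(x)) - 1*377702 = √((5 + 408) + (4 + (51/11)*(-268))) - 1*377702 = √(413 + (4 - 13668/11)) - 377702 = √(413 - 13624/11) - 377702 = √(-9081/11) - 377702 = 3*I*√11099/11 - 377702 = -377702 + 3*I*√11099/11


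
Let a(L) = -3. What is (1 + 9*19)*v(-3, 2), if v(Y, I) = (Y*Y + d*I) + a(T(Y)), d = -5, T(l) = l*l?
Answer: -688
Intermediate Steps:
T(l) = l²
v(Y, I) = -3 + Y² - 5*I (v(Y, I) = (Y*Y - 5*I) - 3 = (Y² - 5*I) - 3 = -3 + Y² - 5*I)
(1 + 9*19)*v(-3, 2) = (1 + 9*19)*(-3 + (-3)² - 5*2) = (1 + 171)*(-3 + 9 - 10) = 172*(-4) = -688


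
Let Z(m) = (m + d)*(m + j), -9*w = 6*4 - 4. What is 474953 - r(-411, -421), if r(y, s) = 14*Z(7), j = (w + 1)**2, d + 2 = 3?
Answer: 38394137/81 ≈ 4.7400e+5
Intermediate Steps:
d = 1 (d = -2 + 3 = 1)
w = -20/9 (w = -(6*4 - 4)/9 = -(24 - 4)/9 = -1/9*20 = -20/9 ≈ -2.2222)
j = 121/81 (j = (-20/9 + 1)**2 = (-11/9)**2 = 121/81 ≈ 1.4938)
Z(m) = (1 + m)*(121/81 + m) (Z(m) = (m + 1)*(m + 121/81) = (1 + m)*(121/81 + m))
r(y, s) = 77056/81 (r(y, s) = 14*(121/81 + 7**2 + (202/81)*7) = 14*(121/81 + 49 + 1414/81) = 14*(5504/81) = 77056/81)
474953 - r(-411, -421) = 474953 - 1*77056/81 = 474953 - 77056/81 = 38394137/81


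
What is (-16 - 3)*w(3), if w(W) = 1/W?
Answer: -19/3 ≈ -6.3333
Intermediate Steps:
(-16 - 3)*w(3) = (-16 - 3)/3 = -19*1/3 = -19/3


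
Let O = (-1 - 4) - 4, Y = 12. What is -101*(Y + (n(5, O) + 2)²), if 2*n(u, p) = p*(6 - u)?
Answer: -7373/4 ≈ -1843.3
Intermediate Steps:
O = -9 (O = -5 - 4 = -9)
n(u, p) = p*(6 - u)/2 (n(u, p) = (p*(6 - u))/2 = p*(6 - u)/2)
-101*(Y + (n(5, O) + 2)²) = -101*(12 + ((½)*(-9)*(6 - 1*5) + 2)²) = -101*(12 + ((½)*(-9)*(6 - 5) + 2)²) = -101*(12 + ((½)*(-9)*1 + 2)²) = -101*(12 + (-9/2 + 2)²) = -101*(12 + (-5/2)²) = -101*(12 + 25/4) = -101*73/4 = -7373/4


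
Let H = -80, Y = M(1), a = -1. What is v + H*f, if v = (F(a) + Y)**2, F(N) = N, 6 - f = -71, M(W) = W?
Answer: -6160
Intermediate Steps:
f = 77 (f = 6 - 1*(-71) = 6 + 71 = 77)
Y = 1
v = 0 (v = (-1 + 1)**2 = 0**2 = 0)
v + H*f = 0 - 80*77 = 0 - 6160 = -6160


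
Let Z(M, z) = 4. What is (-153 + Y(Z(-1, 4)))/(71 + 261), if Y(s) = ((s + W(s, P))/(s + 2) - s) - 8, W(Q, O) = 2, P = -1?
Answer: -41/83 ≈ -0.49398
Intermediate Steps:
Y(s) = -7 - s (Y(s) = ((s + 2)/(s + 2) - s) - 8 = ((2 + s)/(2 + s) - s) - 8 = (1 - s) - 8 = -7 - s)
(-153 + Y(Z(-1, 4)))/(71 + 261) = (-153 + (-7 - 1*4))/(71 + 261) = (-153 + (-7 - 4))/332 = (-153 - 11)*(1/332) = -164*1/332 = -41/83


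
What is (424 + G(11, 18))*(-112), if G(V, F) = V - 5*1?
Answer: -48160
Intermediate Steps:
G(V, F) = -5 + V (G(V, F) = V - 5 = -5 + V)
(424 + G(11, 18))*(-112) = (424 + (-5 + 11))*(-112) = (424 + 6)*(-112) = 430*(-112) = -48160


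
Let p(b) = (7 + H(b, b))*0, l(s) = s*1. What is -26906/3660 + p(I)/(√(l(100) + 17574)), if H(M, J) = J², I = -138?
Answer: -13453/1830 ≈ -7.3514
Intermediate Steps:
l(s) = s
p(b) = 0 (p(b) = (7 + b²)*0 = 0)
-26906/3660 + p(I)/(√(l(100) + 17574)) = -26906/3660 + 0/(√(100 + 17574)) = -26906*1/3660 + 0/(√17674) = -13453/1830 + 0*(√17674/17674) = -13453/1830 + 0 = -13453/1830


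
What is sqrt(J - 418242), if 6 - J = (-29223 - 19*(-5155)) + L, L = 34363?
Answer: I*sqrt(521321) ≈ 722.03*I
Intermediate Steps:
J = -103079 (J = 6 - ((-29223 - 19*(-5155)) + 34363) = 6 - ((-29223 + 97945) + 34363) = 6 - (68722 + 34363) = 6 - 1*103085 = 6 - 103085 = -103079)
sqrt(J - 418242) = sqrt(-103079 - 418242) = sqrt(-521321) = I*sqrt(521321)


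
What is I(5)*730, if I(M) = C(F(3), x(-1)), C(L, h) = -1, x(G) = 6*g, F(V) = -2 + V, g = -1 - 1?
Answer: -730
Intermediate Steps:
g = -2
x(G) = -12 (x(G) = 6*(-2) = -12)
I(M) = -1
I(5)*730 = -1*730 = -730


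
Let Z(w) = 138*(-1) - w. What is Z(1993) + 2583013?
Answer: 2580882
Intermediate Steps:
Z(w) = -138 - w
Z(1993) + 2583013 = (-138 - 1*1993) + 2583013 = (-138 - 1993) + 2583013 = -2131 + 2583013 = 2580882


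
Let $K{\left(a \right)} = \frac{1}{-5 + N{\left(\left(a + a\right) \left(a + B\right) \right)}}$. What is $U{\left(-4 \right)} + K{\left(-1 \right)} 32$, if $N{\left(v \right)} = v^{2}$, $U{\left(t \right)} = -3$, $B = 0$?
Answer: $-35$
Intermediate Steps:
$K{\left(a \right)} = \frac{1}{-5 + 4 a^{4}}$ ($K{\left(a \right)} = \frac{1}{-5 + \left(\left(a + a\right) \left(a + 0\right)\right)^{2}} = \frac{1}{-5 + \left(2 a a\right)^{2}} = \frac{1}{-5 + \left(2 a^{2}\right)^{2}} = \frac{1}{-5 + 4 a^{4}}$)
$U{\left(-4 \right)} + K{\left(-1 \right)} 32 = -3 + \frac{1}{-5 + 4 \left(-1\right)^{4}} \cdot 32 = -3 + \frac{1}{-5 + 4 \cdot 1} \cdot 32 = -3 + \frac{1}{-5 + 4} \cdot 32 = -3 + \frac{1}{-1} \cdot 32 = -3 - 32 = -35$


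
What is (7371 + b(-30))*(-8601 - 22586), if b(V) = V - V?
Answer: -229879377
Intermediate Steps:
b(V) = 0
(7371 + b(-30))*(-8601 - 22586) = (7371 + 0)*(-8601 - 22586) = 7371*(-31187) = -229879377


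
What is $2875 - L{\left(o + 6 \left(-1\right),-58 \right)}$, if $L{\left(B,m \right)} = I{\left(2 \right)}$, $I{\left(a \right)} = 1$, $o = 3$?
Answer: $2874$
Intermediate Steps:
$L{\left(B,m \right)} = 1$
$2875 - L{\left(o + 6 \left(-1\right),-58 \right)} = 2875 - 1 = 2874$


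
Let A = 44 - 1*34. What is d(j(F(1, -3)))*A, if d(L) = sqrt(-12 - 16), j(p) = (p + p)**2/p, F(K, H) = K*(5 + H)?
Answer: 20*I*sqrt(7) ≈ 52.915*I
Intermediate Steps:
j(p) = 4*p (j(p) = (2*p)**2/p = (4*p**2)/p = 4*p)
d(L) = 2*I*sqrt(7) (d(L) = sqrt(-28) = 2*I*sqrt(7))
A = 10 (A = 44 - 34 = 10)
d(j(F(1, -3)))*A = (2*I*sqrt(7))*10 = 20*I*sqrt(7)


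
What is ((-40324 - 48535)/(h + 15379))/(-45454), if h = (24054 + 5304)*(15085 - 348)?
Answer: 88859/19666319683150 ≈ 4.5183e-9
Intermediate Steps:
h = 432648846 (h = 29358*14737 = 432648846)
((-40324 - 48535)/(h + 15379))/(-45454) = ((-40324 - 48535)/(432648846 + 15379))/(-45454) = -88859/432664225*(-1/45454) = 88859/19666319683150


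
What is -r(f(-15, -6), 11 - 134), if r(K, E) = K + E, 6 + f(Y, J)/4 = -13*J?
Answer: -165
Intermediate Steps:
f(Y, J) = -24 - 52*J (f(Y, J) = -24 + 4*(-13*J) = -24 - 52*J)
r(K, E) = E + K
-r(f(-15, -6), 11 - 134) = -((11 - 134) + (-24 - 52*(-6))) = -(-123 + (-24 + 312)) = -(-123 + 288) = -1*165 = -165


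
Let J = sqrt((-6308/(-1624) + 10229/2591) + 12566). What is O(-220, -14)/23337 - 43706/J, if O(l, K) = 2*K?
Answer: -28/23337 - 43706*sqrt(13914081765093482)/13226992417 ≈ -389.77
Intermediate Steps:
J = sqrt(13914081765093482)/1051946 (J = sqrt((-6308*(-1/1624) + 10229*(1/2591)) + 12566) = sqrt((1577/406 + 10229/2591) + 12566) = sqrt(8238981/1051946 + 12566) = sqrt(13226992417/1051946) = sqrt(13914081765093482)/1051946 ≈ 112.13)
O(-220, -14)/23337 - 43706/J = (2*(-14))/23337 - 43706*sqrt(13914081765093482)/13226992417 = -28*1/23337 - 43706*sqrt(13914081765093482)/13226992417 = -28/23337 - 43706*sqrt(13914081765093482)/13226992417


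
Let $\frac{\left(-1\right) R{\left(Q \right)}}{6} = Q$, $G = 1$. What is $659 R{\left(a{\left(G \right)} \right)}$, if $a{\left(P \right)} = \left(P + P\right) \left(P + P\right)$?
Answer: $-15816$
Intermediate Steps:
$a{\left(P \right)} = 4 P^{2}$ ($a{\left(P \right)} = 2 P 2 P = 4 P^{2}$)
$R{\left(Q \right)} = - 6 Q$
$659 R{\left(a{\left(G \right)} \right)} = 659 \left(- 6 \cdot 4 \cdot 1^{2}\right) = 659 \left(- 6 \cdot 4 \cdot 1\right) = 659 \left(\left(-6\right) 4\right) = 659 \left(-24\right) = -15816$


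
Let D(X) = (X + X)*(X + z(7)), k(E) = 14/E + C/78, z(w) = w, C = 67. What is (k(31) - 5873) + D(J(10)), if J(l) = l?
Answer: -13375625/2418 ≈ -5531.7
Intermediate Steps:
k(E) = 67/78 + 14/E (k(E) = 14/E + 67/78 = 67/78 + 14/E)
D(X) = 2*X*(7 + X) (D(X) = (X + X)*(X + 7) = (2*X)*(7 + X) = 2*X*(7 + X))
(k(31) - 5873) + D(J(10)) = ((67/78 + 14/31) - 5873) + 2*10*(7 + 10) = ((67/78 + 14*(1/31)) - 5873) + 2*10*17 = ((67/78 + 14/31) - 5873) + 340 = (3169/2418 - 5873) + 340 = -14197745/2418 + 340 = -13375625/2418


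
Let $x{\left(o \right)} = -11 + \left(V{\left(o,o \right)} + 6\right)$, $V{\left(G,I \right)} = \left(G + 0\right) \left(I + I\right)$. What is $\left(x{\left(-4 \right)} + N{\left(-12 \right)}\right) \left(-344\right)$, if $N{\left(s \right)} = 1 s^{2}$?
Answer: $-58824$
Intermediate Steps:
$V{\left(G,I \right)} = 2 G I$ ($V{\left(G,I \right)} = G 2 I = 2 G I$)
$N{\left(s \right)} = s^{2}$
$x{\left(o \right)} = -5 + 2 o^{2}$ ($x{\left(o \right)} = -11 + \left(2 o o + 6\right) = -11 + \left(2 o^{2} + 6\right) = -11 + \left(6 + 2 o^{2}\right) = -5 + 2 o^{2}$)
$\left(x{\left(-4 \right)} + N{\left(-12 \right)}\right) \left(-344\right) = \left(\left(-5 + 2 \left(-4\right)^{2}\right) + \left(-12\right)^{2}\right) \left(-344\right) = \left(\left(-5 + 2 \cdot 16\right) + 144\right) \left(-344\right) = \left(\left(-5 + 32\right) + 144\right) \left(-344\right) = \left(27 + 144\right) \left(-344\right) = 171 \left(-344\right) = -58824$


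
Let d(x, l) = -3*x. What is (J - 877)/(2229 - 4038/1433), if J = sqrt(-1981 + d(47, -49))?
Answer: -1256741/3190119 + 1433*I*sqrt(2122)/3190119 ≈ -0.39395 + 0.020692*I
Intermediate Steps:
d(x, l) = -3*x
J = I*sqrt(2122) (J = sqrt(-1981 - 3*47) = sqrt(-1981 - 141) = sqrt(-2122) = I*sqrt(2122) ≈ 46.065*I)
(J - 877)/(2229 - 4038/1433) = (I*sqrt(2122) - 877)/(2229 - 4038/1433) = (-877 + I*sqrt(2122))/(2229 - 4038*1/1433) = (-877 + I*sqrt(2122))/(2229 - 4038/1433) = (-877 + I*sqrt(2122))/(3190119/1433) = (-877 + I*sqrt(2122))*(1433/3190119) = -1256741/3190119 + 1433*I*sqrt(2122)/3190119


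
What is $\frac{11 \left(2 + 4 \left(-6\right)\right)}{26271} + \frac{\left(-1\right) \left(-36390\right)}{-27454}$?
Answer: $- \frac{68760397}{51517431} \approx -1.3347$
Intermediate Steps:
$\frac{11 \left(2 + 4 \left(-6\right)\right)}{26271} + \frac{\left(-1\right) \left(-36390\right)}{-27454} = 11 \left(2 - 24\right) \frac{1}{26271} + 36390 \left(- \frac{1}{27454}\right) = 11 \left(-22\right) \frac{1}{26271} - \frac{18195}{13727} = \left(-242\right) \frac{1}{26271} - \frac{18195}{13727} = - \frac{242}{26271} - \frac{18195}{13727} = - \frac{68760397}{51517431}$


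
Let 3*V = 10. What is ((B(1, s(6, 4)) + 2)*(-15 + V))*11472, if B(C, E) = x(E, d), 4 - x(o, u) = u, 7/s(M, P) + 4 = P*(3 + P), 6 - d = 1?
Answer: -133840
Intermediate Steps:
d = 5 (d = 6 - 1*1 = 6 - 1 = 5)
V = 10/3 (V = (⅓)*10 = 10/3 ≈ 3.3333)
s(M, P) = 7/(-4 + P*(3 + P))
x(o, u) = 4 - u
B(C, E) = -1 (B(C, E) = 4 - 1*5 = 4 - 5 = -1)
((B(1, s(6, 4)) + 2)*(-15 + V))*11472 = ((-1 + 2)*(-15 + 10/3))*11472 = (1*(-35/3))*11472 = -35/3*11472 = -133840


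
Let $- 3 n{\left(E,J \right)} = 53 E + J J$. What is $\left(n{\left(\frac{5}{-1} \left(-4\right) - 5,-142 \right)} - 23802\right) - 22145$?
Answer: $- \frac{158800}{3} \approx -52933.0$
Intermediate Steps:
$n{\left(E,J \right)} = - \frac{53 E}{3} - \frac{J^{2}}{3}$ ($n{\left(E,J \right)} = - \frac{53 E + J J}{3} = - \frac{53 E + J^{2}}{3} = - \frac{J^{2} + 53 E}{3} = - \frac{53 E}{3} - \frac{J^{2}}{3}$)
$\left(n{\left(\frac{5}{-1} \left(-4\right) - 5,-142 \right)} - 23802\right) - 22145 = \left(\left(- \frac{53 \left(\frac{5}{-1} \left(-4\right) - 5\right)}{3} - \frac{\left(-142\right)^{2}}{3}\right) - 23802\right) - 22145 = \left(\left(- \frac{53 \left(5 \left(-1\right) \left(-4\right) - 5\right)}{3} - \frac{20164}{3}\right) - 23802\right) - 22145 = \left(\left(- \frac{53 \left(\left(-5\right) \left(-4\right) - 5\right)}{3} - \frac{20164}{3}\right) - 23802\right) - 22145 = \left(\left(- \frac{53 \left(20 - 5\right)}{3} - \frac{20164}{3}\right) - 23802\right) - 22145 = \left(\left(\left(- \frac{53}{3}\right) 15 - \frac{20164}{3}\right) - 23802\right) - 22145 = \left(\left(-265 - \frac{20164}{3}\right) - 23802\right) - 22145 = \left(- \frac{20959}{3} - 23802\right) - 22145 = - \frac{92365}{3} - 22145 = - \frac{158800}{3}$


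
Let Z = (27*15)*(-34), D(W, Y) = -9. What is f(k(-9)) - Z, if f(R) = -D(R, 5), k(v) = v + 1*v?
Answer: 13779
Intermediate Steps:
k(v) = 2*v (k(v) = v + v = 2*v)
Z = -13770 (Z = 405*(-34) = -13770)
f(R) = 9 (f(R) = -1*(-9) = 9)
f(k(-9)) - Z = 9 - 1*(-13770) = 9 + 13770 = 13779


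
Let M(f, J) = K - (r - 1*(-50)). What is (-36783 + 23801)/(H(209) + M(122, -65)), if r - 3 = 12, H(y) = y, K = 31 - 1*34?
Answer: -12982/141 ≈ -92.071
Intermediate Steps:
K = -3 (K = 31 - 34 = -3)
r = 15 (r = 3 + 12 = 15)
M(f, J) = -68 (M(f, J) = -3 - (15 - 1*(-50)) = -3 - (15 + 50) = -3 - 1*65 = -3 - 65 = -68)
(-36783 + 23801)/(H(209) + M(122, -65)) = (-36783 + 23801)/(209 - 68) = -12982/141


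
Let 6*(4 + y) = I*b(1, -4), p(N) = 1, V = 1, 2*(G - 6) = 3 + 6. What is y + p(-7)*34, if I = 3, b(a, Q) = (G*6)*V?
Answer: 123/2 ≈ 61.500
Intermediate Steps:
G = 21/2 (G = 6 + (3 + 6)/2 = 6 + (1/2)*9 = 6 + 9/2 = 21/2 ≈ 10.500)
b(a, Q) = 63 (b(a, Q) = ((21/2)*6)*1 = 63*1 = 63)
y = 55/2 (y = -4 + (3*63)/6 = -4 + (1/6)*189 = -4 + 63/2 = 55/2 ≈ 27.500)
y + p(-7)*34 = 55/2 + 1*34 = 55/2 + 34 = 123/2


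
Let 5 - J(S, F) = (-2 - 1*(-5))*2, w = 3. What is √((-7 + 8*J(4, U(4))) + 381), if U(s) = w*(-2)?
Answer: √366 ≈ 19.131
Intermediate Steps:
U(s) = -6 (U(s) = 3*(-2) = -6)
J(S, F) = -1 (J(S, F) = 5 - (-2 - 1*(-5))*2 = 5 - (-2 + 5)*2 = 5 - 3*2 = 5 - 1*6 = 5 - 6 = -1)
√((-7 + 8*J(4, U(4))) + 381) = √((-7 + 8*(-1)) + 381) = √((-7 - 8) + 381) = √(-15 + 381) = √366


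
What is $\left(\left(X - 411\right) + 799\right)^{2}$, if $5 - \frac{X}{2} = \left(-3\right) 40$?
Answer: $407044$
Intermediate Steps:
$X = 250$ ($X = 10 - 2 \left(\left(-3\right) 40\right) = 10 - -240 = 10 + 240 = 250$)
$\left(\left(X - 411\right) + 799\right)^{2} = \left(\left(250 - 411\right) + 799\right)^{2} = \left(-161 + 799\right)^{2} = 638^{2} = 407044$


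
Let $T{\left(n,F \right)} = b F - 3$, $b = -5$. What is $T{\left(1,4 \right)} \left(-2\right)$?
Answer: $46$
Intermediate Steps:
$T{\left(n,F \right)} = -3 - 5 F$ ($T{\left(n,F \right)} = - 5 F - 3 = -3 - 5 F$)
$T{\left(1,4 \right)} \left(-2\right) = \left(-3 - 20\right) \left(-2\right) = \left(-23\right) \left(-2\right) = 46$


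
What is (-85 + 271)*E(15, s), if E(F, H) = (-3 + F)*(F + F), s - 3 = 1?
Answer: 66960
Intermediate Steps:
s = 4 (s = 3 + 1 = 4)
E(F, H) = 2*F*(-3 + F) (E(F, H) = (-3 + F)*(2*F) = 2*F*(-3 + F))
(-85 + 271)*E(15, s) = (-85 + 271)*(2*15*(-3 + 15)) = 186*(2*15*12) = 186*360 = 66960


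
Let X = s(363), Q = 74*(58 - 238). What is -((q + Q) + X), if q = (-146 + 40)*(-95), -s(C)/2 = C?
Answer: 3976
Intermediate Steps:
Q = -13320 (Q = 74*(-180) = -13320)
s(C) = -2*C
q = 10070 (q = -106*(-95) = 10070)
X = -726 (X = -2*363 = -726)
-((q + Q) + X) = -((10070 - 13320) - 726) = -(-3250 - 726) = -1*(-3976) = 3976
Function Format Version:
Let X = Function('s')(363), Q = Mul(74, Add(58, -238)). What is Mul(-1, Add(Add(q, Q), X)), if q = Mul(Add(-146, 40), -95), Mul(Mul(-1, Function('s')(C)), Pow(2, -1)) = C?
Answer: 3976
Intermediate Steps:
Q = -13320 (Q = Mul(74, -180) = -13320)
Function('s')(C) = Mul(-2, C)
q = 10070 (q = Mul(-106, -95) = 10070)
X = -726 (X = Mul(-2, 363) = -726)
Mul(-1, Add(Add(q, Q), X)) = Mul(-1, Add(Add(10070, -13320), -726)) = Mul(-1, Add(-3250, -726)) = Mul(-1, -3976) = 3976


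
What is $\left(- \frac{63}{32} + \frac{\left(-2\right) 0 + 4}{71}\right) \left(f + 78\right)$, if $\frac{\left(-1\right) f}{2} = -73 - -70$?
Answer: $- \frac{91245}{568} \approx -160.64$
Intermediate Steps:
$f = 6$ ($f = - 2 \left(-73 - -70\right) = - 2 \left(-73 + 70\right) = \left(-2\right) \left(-3\right) = 6$)
$\left(- \frac{63}{32} + \frac{\left(-2\right) 0 + 4}{71}\right) \left(f + 78\right) = \left(- \frac{63}{32} + \frac{\left(-2\right) 0 + 4}{71}\right) \left(6 + 78\right) = \left(\left(-63\right) \frac{1}{32} + \left(0 + 4\right) \frac{1}{71}\right) 84 = \left(- \frac{63}{32} + 4 \cdot \frac{1}{71}\right) 84 = \left(- \frac{63}{32} + \frac{4}{71}\right) 84 = \left(- \frac{4345}{2272}\right) 84 = - \frac{91245}{568}$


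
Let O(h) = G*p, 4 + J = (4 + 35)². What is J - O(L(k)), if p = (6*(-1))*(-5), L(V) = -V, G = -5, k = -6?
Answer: 1667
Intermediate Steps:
p = 30 (p = -6*(-5) = 30)
J = 1517 (J = -4 + (4 + 35)² = -4 + 39² = -4 + 1521 = 1517)
O(h) = -150 (O(h) = -5*30 = -150)
J - O(L(k)) = 1517 - 1*(-150) = 1517 + 150 = 1667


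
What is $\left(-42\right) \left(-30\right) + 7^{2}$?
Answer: $1309$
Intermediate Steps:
$\left(-42\right) \left(-30\right) + 7^{2} = 1260 + 49 = 1309$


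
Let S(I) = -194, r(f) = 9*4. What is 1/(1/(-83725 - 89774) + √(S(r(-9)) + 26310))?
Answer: 173499/786141298774115 + 60203806002*√6529/786141298774115 ≈ 0.0061879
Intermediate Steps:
r(f) = 36
1/(1/(-83725 - 89774) + √(S(r(-9)) + 26310)) = 1/(1/(-83725 - 89774) + √(-194 + 26310)) = 1/(1/(-173499) + √26116) = 1/(-1/173499 + 2*√6529)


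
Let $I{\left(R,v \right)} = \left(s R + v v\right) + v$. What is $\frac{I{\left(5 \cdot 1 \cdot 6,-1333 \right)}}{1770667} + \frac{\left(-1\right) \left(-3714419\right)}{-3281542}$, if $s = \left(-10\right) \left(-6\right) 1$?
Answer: $- \frac{744530784521}{5810518128514} \approx -0.12813$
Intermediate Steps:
$s = 60$ ($s = 60 \cdot 1 = 60$)
$I{\left(R,v \right)} = v + v^{2} + 60 R$ ($I{\left(R,v \right)} = \left(60 R + v v\right) + v = \left(60 R + v^{2}\right) + v = \left(v^{2} + 60 R\right) + v = v + v^{2} + 60 R$)
$\frac{I{\left(5 \cdot 1 \cdot 6,-1333 \right)}}{1770667} + \frac{\left(-1\right) \left(-3714419\right)}{-3281542} = \frac{-1333 + \left(-1333\right)^{2} + 60 \cdot 5 \cdot 1 \cdot 6}{1770667} + \frac{\left(-1\right) \left(-3714419\right)}{-3281542} = \left(-1333 + 1776889 + 60 \cdot 5 \cdot 6\right) \frac{1}{1770667} + 3714419 \left(- \frac{1}{3281542}\right) = \left(-1333 + 1776889 + 60 \cdot 30\right) \frac{1}{1770667} - \frac{3714419}{3281542} = \left(-1333 + 1776889 + 1800\right) \frac{1}{1770667} - \frac{3714419}{3281542} = 1777356 \cdot \frac{1}{1770667} - \frac{3714419}{3281542} = \frac{1777356}{1770667} - \frac{3714419}{3281542} = - \frac{744530784521}{5810518128514}$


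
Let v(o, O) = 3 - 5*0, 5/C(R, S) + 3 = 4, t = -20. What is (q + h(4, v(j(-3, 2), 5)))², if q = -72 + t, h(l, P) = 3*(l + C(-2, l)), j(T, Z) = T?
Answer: 4225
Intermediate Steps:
C(R, S) = 5 (C(R, S) = 5/(-3 + 4) = 5/1 = 5*1 = 5)
v(o, O) = 3 (v(o, O) = 3 + 0 = 3)
h(l, P) = 15 + 3*l (h(l, P) = 3*(l + 5) = 3*(5 + l) = 15 + 3*l)
q = -92 (q = -72 - 20 = -92)
(q + h(4, v(j(-3, 2), 5)))² = (-92 + (15 + 3*4))² = (-92 + (15 + 12))² = (-92 + 27)² = (-65)² = 4225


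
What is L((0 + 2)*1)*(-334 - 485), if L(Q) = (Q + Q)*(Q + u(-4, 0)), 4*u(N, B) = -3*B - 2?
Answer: -4914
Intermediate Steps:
u(N, B) = -½ - 3*B/4 (u(N, B) = (-3*B - 2)/4 = (-2 - 3*B)/4 = -½ - 3*B/4)
L(Q) = 2*Q*(-½ + Q) (L(Q) = (Q + Q)*(Q + (-½ - ¾*0)) = (2*Q)*(Q + (-½ + 0)) = (2*Q)*(Q - ½) = (2*Q)*(-½ + Q) = 2*Q*(-½ + Q))
L((0 + 2)*1)*(-334 - 485) = (((0 + 2)*1)*(-1 + 2*((0 + 2)*1)))*(-334 - 485) = ((2*1)*(-1 + 2*(2*1)))*(-819) = (2*(-1 + 2*2))*(-819) = (2*(-1 + 4))*(-819) = (2*3)*(-819) = 6*(-819) = -4914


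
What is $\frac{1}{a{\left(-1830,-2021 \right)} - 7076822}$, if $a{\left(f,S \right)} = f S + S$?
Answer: $- \frac{1}{3380413} \approx -2.9582 \cdot 10^{-7}$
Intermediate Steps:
$a{\left(f,S \right)} = S + S f$ ($a{\left(f,S \right)} = S f + S = S + S f$)
$\frac{1}{a{\left(-1830,-2021 \right)} - 7076822} = \frac{1}{- 2021 \left(1 - 1830\right) - 7076822} = \frac{1}{\left(-2021\right) \left(-1829\right) - 7076822} = \frac{1}{3696409 - 7076822} = \frac{1}{-3380413} = - \frac{1}{3380413}$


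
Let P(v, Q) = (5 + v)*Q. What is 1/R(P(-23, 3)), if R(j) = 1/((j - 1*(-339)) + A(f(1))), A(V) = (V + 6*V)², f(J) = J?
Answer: 334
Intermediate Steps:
P(v, Q) = Q*(5 + v)
A(V) = 49*V² (A(V) = (7*V)² = 49*V²)
R(j) = 1/(388 + j) (R(j) = 1/((j - 1*(-339)) + 49*1²) = 1/((j + 339) + 49*1) = 1/((339 + j) + 49) = 1/(388 + j))
1/R(P(-23, 3)) = 1/(1/(388 + 3*(5 - 23))) = 1/(1/(388 + 3*(-18))) = 1/(1/(388 - 54)) = 1/(1/334) = 334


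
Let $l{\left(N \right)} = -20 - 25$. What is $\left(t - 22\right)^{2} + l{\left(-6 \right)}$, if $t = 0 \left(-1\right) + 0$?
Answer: $439$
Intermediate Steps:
$t = 0$ ($t = 0 + 0 = 0$)
$l{\left(N \right)} = -45$ ($l{\left(N \right)} = -20 - 25 = -45$)
$\left(t - 22\right)^{2} + l{\left(-6 \right)} = \left(0 - 22\right)^{2} - 45 = \left(-22\right)^{2} - 45 = 484 - 45 = 439$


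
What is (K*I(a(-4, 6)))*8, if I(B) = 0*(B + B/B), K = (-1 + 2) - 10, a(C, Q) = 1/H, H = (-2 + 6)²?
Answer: 0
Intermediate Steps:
H = 16 (H = 4² = 16)
a(C, Q) = 1/16
K = -9 (K = 1 - 10 = -9)
I(B) = 0 (I(B) = 0*(B + 1) = 0*(1 + B) = 0)
(K*I(a(-4, 6)))*8 = -9*0*8 = 0*8 = 0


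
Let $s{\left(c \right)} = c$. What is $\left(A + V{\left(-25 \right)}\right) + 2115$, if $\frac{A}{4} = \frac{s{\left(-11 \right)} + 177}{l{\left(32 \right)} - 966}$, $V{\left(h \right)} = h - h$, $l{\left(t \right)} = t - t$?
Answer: $\frac{1021213}{483} \approx 2114.3$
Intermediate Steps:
$l{\left(t \right)} = 0$
$V{\left(h \right)} = 0$
$A = - \frac{332}{483}$ ($A = 4 \frac{-11 + 177}{0 - 966} = 4 \frac{166}{-966} = 4 \cdot 166 \left(- \frac{1}{966}\right) = 4 \left(- \frac{83}{483}\right) = - \frac{332}{483} \approx -0.68737$)
$\left(A + V{\left(-25 \right)}\right) + 2115 = \left(- \frac{332}{483} + 0\right) + 2115 = - \frac{332}{483} + 2115 = \frac{1021213}{483}$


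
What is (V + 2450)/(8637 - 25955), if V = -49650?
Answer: 23600/8659 ≈ 2.7255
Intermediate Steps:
(V + 2450)/(8637 - 25955) = (-49650 + 2450)/(8637 - 25955) = -47200/(-17318) = -47200*(-1/17318) = 23600/8659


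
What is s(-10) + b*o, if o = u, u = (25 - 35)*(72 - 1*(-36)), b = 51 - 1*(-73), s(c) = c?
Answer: -133930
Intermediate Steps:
b = 124 (b = 51 + 73 = 124)
u = -1080 (u = -10*(72 + 36) = -10*108 = -1080)
o = -1080
s(-10) + b*o = -10 + 124*(-1080) = -10 - 133920 = -133930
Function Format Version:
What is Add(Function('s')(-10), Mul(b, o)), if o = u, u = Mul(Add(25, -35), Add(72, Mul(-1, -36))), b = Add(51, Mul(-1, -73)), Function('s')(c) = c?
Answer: -133930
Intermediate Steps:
b = 124 (b = Add(51, 73) = 124)
u = -1080 (u = Mul(-10, Add(72, 36)) = Mul(-10, 108) = -1080)
o = -1080
Add(Function('s')(-10), Mul(b, o)) = Add(-10, Mul(124, -1080)) = Add(-10, -133920) = -133930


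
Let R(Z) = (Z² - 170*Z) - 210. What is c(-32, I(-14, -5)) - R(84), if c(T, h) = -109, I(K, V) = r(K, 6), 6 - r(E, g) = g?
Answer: 7325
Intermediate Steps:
r(E, g) = 6 - g
I(K, V) = 0 (I(K, V) = 6 - 1*6 = 6 - 6 = 0)
R(Z) = -210 + Z² - 170*Z
c(-32, I(-14, -5)) - R(84) = -109 - (-210 + 84² - 170*84) = -109 - (-210 + 7056 - 14280) = -109 - 1*(-7434) = -109 + 7434 = 7325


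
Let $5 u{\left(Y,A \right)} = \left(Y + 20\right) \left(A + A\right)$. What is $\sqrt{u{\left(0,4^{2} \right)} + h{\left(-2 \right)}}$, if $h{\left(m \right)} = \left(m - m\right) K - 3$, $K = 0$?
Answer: $5 \sqrt{5} \approx 11.18$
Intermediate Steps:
$u{\left(Y,A \right)} = \frac{2 A \left(20 + Y\right)}{5}$ ($u{\left(Y,A \right)} = \frac{\left(Y + 20\right) \left(A + A\right)}{5} = \frac{\left(20 + Y\right) 2 A}{5} = \frac{2 A \left(20 + Y\right)}{5}$)
$h{\left(m \right)} = -3$ ($h{\left(m \right)} = \left(m - m\right) 0 - 3 = 0 \cdot 0 - 3 = 0 - 3 = -3$)
$\sqrt{u{\left(0,4^{2} \right)} + h{\left(-2 \right)}} = \sqrt{\frac{2 \cdot 4^{2} \left(20 + 0\right)}{5} - 3} = \sqrt{\frac{2}{5} \cdot 16 \cdot 20 - 3} = \sqrt{128 - 3} = \sqrt{125} = 5 \sqrt{5}$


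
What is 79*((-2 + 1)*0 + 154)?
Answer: 12166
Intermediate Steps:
79*((-2 + 1)*0 + 154) = 79*(-1*0 + 154) = 79*(0 + 154) = 79*154 = 12166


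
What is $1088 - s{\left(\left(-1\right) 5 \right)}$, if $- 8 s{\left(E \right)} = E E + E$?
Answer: $\frac{2181}{2} \approx 1090.5$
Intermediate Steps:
$s{\left(E \right)} = - \frac{E}{8} - \frac{E^{2}}{8}$ ($s{\left(E \right)} = - \frac{E E + E}{8} = - \frac{E^{2} + E}{8} = - \frac{E + E^{2}}{8} = - \frac{E}{8} - \frac{E^{2}}{8}$)
$1088 - s{\left(\left(-1\right) 5 \right)} = 1088 - - \frac{\left(-1\right) 5 \left(1 - 5\right)}{8} = 1088 - \left(- \frac{1}{8}\right) \left(-5\right) \left(1 - 5\right) = 1088 - \left(- \frac{1}{8}\right) \left(-5\right) \left(-4\right) = 1088 - - \frac{5}{2} = 1088 + \frac{5}{2} = \frac{2181}{2}$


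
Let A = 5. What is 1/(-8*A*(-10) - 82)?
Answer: 1/318 ≈ 0.0031447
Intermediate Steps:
1/(-8*A*(-10) - 82) = 1/(-8*5*(-10) - 82) = 1/(-40*(-10) - 82) = 1/(400 - 82) = 1/318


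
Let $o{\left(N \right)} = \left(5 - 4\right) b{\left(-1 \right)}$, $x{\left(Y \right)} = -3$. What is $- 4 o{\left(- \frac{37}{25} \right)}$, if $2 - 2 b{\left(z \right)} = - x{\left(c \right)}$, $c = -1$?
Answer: $2$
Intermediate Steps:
$b{\left(z \right)} = - \frac{1}{2}$ ($b{\left(z \right)} = 1 - \frac{\left(-1\right) \left(-3\right)}{2} = 1 - \frac{3}{2} = - \frac{1}{2}$)
$o{\left(N \right)} = - \frac{1}{2}$ ($o{\left(N \right)} = \left(5 - 4\right) \left(- \frac{1}{2}\right) = 1 \left(- \frac{1}{2}\right) = - \frac{1}{2}$)
$- 4 o{\left(- \frac{37}{25} \right)} = \left(-4\right) \left(- \frac{1}{2}\right) = 2$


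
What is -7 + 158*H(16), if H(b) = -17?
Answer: -2693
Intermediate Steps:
-7 + 158*H(16) = -7 + 158*(-17) = -7 - 2686 = -2693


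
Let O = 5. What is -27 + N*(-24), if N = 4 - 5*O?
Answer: 477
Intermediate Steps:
N = -21 (N = 4 - 5*5 = 4 - 25 = -21)
-27 + N*(-24) = -27 - 21*(-24) = -27 + 504 = 477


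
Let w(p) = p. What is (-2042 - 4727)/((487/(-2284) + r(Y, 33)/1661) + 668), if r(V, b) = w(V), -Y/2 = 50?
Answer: -3668531108/361881475 ≈ -10.137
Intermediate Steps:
Y = -100 (Y = -2*50 = -100)
r(V, b) = V
(-2042 - 4727)/((487/(-2284) + r(Y, 33)/1661) + 668) = (-2042 - 4727)/((487/(-2284) - 100/1661) + 668) = -6769/((487*(-1/2284) - 100*1/1661) + 668) = -6769/((-487/2284 - 100/1661) + 668) = -6769/(-1037307/3793724 + 668) = -6769/2533170325/3793724 = -6769*3793724/2533170325 = -3668531108/361881475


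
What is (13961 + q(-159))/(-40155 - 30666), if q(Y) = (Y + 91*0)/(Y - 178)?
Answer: -4705016/23866677 ≈ -0.19714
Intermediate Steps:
q(Y) = Y/(-178 + Y) (q(Y) = (Y + 0)/(-178 + Y) = Y/(-178 + Y))
(13961 + q(-159))/(-40155 - 30666) = (13961 - 159/(-178 - 159))/(-40155 - 30666) = (13961 - 159/(-337))/(-70821) = (13961 - 159*(-1/337))*(-1/70821) = (13961 + 159/337)*(-1/70821) = (4705016/337)*(-1/70821) = -4705016/23866677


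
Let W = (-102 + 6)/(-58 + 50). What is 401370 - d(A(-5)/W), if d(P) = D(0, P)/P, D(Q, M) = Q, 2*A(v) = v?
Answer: 401370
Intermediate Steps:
A(v) = v/2
W = 12 (W = -96/(-8) = -96*(-⅛) = 12)
d(P) = 0 (d(P) = 0/P = 0)
401370 - d(A(-5)/W) = 401370 - 1*0 = 401370 + 0 = 401370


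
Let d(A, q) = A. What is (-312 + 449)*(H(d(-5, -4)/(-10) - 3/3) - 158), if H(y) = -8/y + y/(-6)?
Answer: -233311/12 ≈ -19443.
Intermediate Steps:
H(y) = -8/y - y/6 (H(y) = -8/y + y*(-1/6) = -8/y - y/6)
(-312 + 449)*(H(d(-5, -4)/(-10) - 3/3) - 158) = (-312 + 449)*((-8/(-5/(-10) - 3/3) - (-5/(-10) - 3/3)/6) - 158) = 137*((-8/(-5*(-1/10) - 3*1/3) - (-5*(-1/10) - 3*1/3)/6) - 158) = 137*((-8/(1/2 - 1) - (1/2 - 1)/6) - 158) = 137*((-8/(-1/2) - 1/6*(-1/2)) - 158) = 137*((-8*(-2) + 1/12) - 158) = 137*((16 + 1/12) - 158) = 137*(193/12 - 158) = 137*(-1703/12) = -233311/12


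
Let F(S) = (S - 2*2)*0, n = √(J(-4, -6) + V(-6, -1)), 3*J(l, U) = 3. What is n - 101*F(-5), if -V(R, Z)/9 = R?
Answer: √55 ≈ 7.4162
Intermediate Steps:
V(R, Z) = -9*R
J(l, U) = 1 (J(l, U) = (⅓)*3 = 1)
n = √55 (n = √(1 - 9*(-6)) = √(1 + 54) = √55 ≈ 7.4162)
F(S) = 0 (F(S) = (S - 4)*0 = (-4 + S)*0 = 0)
n - 101*F(-5) = √55 - 101*0 = √55 + 0 = √55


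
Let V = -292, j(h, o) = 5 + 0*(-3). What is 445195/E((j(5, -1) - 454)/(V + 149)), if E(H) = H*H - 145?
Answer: -9103792555/2763504 ≈ -3294.3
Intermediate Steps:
j(h, o) = 5 (j(h, o) = 5 + 0 = 5)
E(H) = -145 + H**2 (E(H) = H**2 - 145 = -145 + H**2)
445195/E((j(5, -1) - 454)/(V + 149)) = 445195/(-145 + ((5 - 454)/(-292 + 149))**2) = 445195/(-145 + (-449/(-143))**2) = 445195/(-145 + (-449*(-1/143))**2) = 445195/(-145 + (449/143)**2) = 445195/(-145 + 201601/20449) = 445195/(-2763504/20449) = 445195*(-20449/2763504) = -9103792555/2763504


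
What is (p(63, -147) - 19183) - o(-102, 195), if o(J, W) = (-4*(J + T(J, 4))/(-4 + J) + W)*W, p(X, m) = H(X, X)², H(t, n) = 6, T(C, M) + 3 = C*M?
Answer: -2830046/53 ≈ -53397.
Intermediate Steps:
T(C, M) = -3 + C*M
p(X, m) = 36 (p(X, m) = 6² = 36)
o(J, W) = W*(W - 4*(-3 + 5*J)/(-4 + J)) (o(J, W) = (-4*(J + (-3 + J*4))/(-4 + J) + W)*W = (-4*(J + (-3 + 4*J))/(-4 + J) + W)*W = (-4*(-3 + 5*J)/(-4 + J) + W)*W = (W - 4*(-3 + 5*J)/(-4 + J))*W = W*(W - 4*(-3 + 5*J)/(-4 + J)))
(p(63, -147) - 19183) - o(-102, 195) = (36 - 19183) - 195*(12 - 20*(-102) - 4*195 - 102*195)/(-4 - 102) = -19147 - 195*(12 + 2040 - 780 - 19890)/(-106) = -19147 - 195*(-1)*(-18618)/106 = -19147 - 1*1815255/53 = -19147 - 1815255/53 = -2830046/53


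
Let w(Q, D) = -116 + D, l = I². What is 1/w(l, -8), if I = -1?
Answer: -1/124 ≈ -0.0080645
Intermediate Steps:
l = 1 (l = (-1)² = 1)
1/w(l, -8) = 1/(-116 - 8) = 1/(-124) = -1/124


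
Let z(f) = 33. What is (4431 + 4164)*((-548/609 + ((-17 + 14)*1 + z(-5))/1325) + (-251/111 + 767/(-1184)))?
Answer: -414552824667/12738656 ≈ -32543.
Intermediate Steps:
(4431 + 4164)*((-548/609 + ((-17 + 14)*1 + z(-5))/1325) + (-251/111 + 767/(-1184))) = (4431 + 4164)*((-548/609 + ((-17 + 14)*1 + 33)/1325) + (-251/111 + 767/(-1184))) = 8595*((-548*1/609 + (-3*1 + 33)*(1/1325)) + (-251*1/111 + 767*(-1/1184))) = 8595*((-548/609 + (-3 + 33)*(1/1325)) + (-251/111 - 767/1184)) = 8595*((-548/609 + 30*(1/1325)) - 10333/3552) = 8595*((-548/609 + 6/265) - 10333/3552) = 8595*(-141566/161385 - 10333/3552) = 8595*(-241159293/63693280) = -414552824667/12738656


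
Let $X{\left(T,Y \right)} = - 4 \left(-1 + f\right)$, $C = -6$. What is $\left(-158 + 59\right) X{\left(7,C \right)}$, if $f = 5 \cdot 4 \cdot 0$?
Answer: $-396$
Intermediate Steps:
$f = 0$ ($f = 20 \cdot 0 = 0$)
$X{\left(T,Y \right)} = 4$ ($X{\left(T,Y \right)} = - 4 \left(-1 + 0\right) = \left(-4\right) \left(-1\right) = 4$)
$\left(-158 + 59\right) X{\left(7,C \right)} = \left(-158 + 59\right) 4 = \left(-99\right) 4 = -396$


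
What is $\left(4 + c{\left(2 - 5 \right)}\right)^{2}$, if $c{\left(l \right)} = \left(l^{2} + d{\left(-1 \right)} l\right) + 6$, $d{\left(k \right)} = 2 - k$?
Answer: $100$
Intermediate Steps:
$c{\left(l \right)} = 6 + l^{2} + 3 l$ ($c{\left(l \right)} = \left(l^{2} + \left(2 - -1\right) l\right) + 6 = \left(l^{2} + \left(2 + 1\right) l\right) + 6 = \left(l^{2} + 3 l\right) + 6 = 6 + l^{2} + 3 l$)
$\left(4 + c{\left(2 - 5 \right)}\right)^{2} = \left(4 + \left(6 + \left(2 - 5\right)^{2} + 3 \left(2 - 5\right)\right)\right)^{2} = \left(4 + \left(6 + \left(-3\right)^{2} + 3 \left(-3\right)\right)\right)^{2} = \left(4 + \left(6 + 9 - 9\right)\right)^{2} = \left(4 + 6\right)^{2} = 10^{2} = 100$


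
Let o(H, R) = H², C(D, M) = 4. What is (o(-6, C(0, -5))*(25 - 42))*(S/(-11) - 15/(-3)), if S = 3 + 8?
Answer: -2448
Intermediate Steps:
S = 11
(o(-6, C(0, -5))*(25 - 42))*(S/(-11) - 15/(-3)) = ((-6)²*(25 - 42))*(11/(-11) - 15/(-3)) = (36*(-17))*(11*(-1/11) - 15*(-⅓)) = -612*(-1 + 5) = -612*4 = -2448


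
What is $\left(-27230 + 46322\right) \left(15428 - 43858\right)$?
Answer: $-542785560$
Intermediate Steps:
$\left(-27230 + 46322\right) \left(15428 - 43858\right) = 19092 \left(-28430\right) = -542785560$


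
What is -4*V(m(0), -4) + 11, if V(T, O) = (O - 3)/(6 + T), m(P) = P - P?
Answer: 47/3 ≈ 15.667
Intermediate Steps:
m(P) = 0
V(T, O) = (-3 + O)/(6 + T)
-4*V(m(0), -4) + 11 = -4*(-3 - 4)/(6 + 0) + 11 = -4*(-7)/6 + 11 = -2*(-7)/3 + 11 = -4*(-7/6) + 11 = 14/3 + 11 = 47/3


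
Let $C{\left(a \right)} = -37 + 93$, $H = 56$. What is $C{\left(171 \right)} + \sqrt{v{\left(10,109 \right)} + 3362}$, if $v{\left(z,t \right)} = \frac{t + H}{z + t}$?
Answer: $56 + \frac{\sqrt{47628917}}{119} \approx 113.99$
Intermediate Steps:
$C{\left(a \right)} = 56$
$v{\left(z,t \right)} = \frac{56 + t}{t + z}$ ($v{\left(z,t \right)} = \frac{t + 56}{z + t} = \frac{56 + t}{t + z}$)
$C{\left(171 \right)} + \sqrt{v{\left(10,109 \right)} + 3362} = 56 + \sqrt{\frac{56 + 109}{109 + 10} + 3362} = 56 + \sqrt{\frac{1}{119} \cdot 165 + 3362} = 56 + \sqrt{\frac{165}{119} + 3362} = 56 + \sqrt{\frac{400243}{119}} = 56 + \frac{\sqrt{47628917}}{119}$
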